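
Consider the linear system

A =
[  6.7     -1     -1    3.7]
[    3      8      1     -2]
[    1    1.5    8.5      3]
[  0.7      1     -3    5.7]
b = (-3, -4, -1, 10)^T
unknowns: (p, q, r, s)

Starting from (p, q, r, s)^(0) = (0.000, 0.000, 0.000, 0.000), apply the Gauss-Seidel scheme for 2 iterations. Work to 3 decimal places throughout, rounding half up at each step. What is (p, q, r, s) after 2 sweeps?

(-1.528, 0.540, -0.691, 1.484)

Iteration 1:
  p = (-3 - (-1)·0.000 - (-1)·0.000 - (3.7)·0.000) / (6.7) = -0.448
  q = (-4 - (3)·-0.448 - (1)·0.000 - (-2)·0.000) / (8) = -0.332
  r = (-1 - (1)·-0.448 - (1.5)·-0.332 - (3)·0.000) / (8.5) = -0.006
  s = (10 - (0.7)·-0.448 - (1)·-0.332 - (-3)·-0.006) / (5.7) = 1.864
Iteration 2:
  p = (-3 - (-1)·-0.332 - (-1)·-0.006 - (3.7)·1.864) / (6.7) = -1.528
  q = (-4 - (3)·-1.528 - (1)·-0.006 - (-2)·1.864) / (8) = 0.540
  r = (-1 - (1)·-1.528 - (1.5)·0.540 - (3)·1.864) / (8.5) = -0.691
  s = (10 - (0.7)·-1.528 - (1)·0.540 - (-3)·-0.691) / (5.7) = 1.484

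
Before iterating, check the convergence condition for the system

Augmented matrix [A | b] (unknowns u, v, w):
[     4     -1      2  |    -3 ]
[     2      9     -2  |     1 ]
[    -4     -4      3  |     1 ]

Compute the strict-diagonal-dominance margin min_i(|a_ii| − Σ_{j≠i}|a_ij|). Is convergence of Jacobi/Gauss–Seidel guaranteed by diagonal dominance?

-5

row 1: |4| − (1+2) = 1
row 2: |9| − (2+2) = 5
row 3: |3| − (4+4) = -5
minimum over rows = -5 → not strictly diagonally dominant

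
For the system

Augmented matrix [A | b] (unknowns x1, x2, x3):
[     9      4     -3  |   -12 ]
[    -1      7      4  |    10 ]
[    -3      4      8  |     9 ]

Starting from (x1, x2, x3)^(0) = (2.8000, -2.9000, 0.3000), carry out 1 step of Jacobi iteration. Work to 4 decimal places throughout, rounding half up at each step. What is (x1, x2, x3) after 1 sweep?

Iteration 1:
  x1 = (-12 - (4)·-2.9000 - (-3)·0.3000) / (9) = 0.0556
  x2 = (10 - (-1)·2.8000 - (4)·0.3000) / (7) = 1.6571
  x3 = (9 - (-3)·2.8000 - (4)·-2.9000) / (8) = 3.6250

(0.0556, 1.6571, 3.6250)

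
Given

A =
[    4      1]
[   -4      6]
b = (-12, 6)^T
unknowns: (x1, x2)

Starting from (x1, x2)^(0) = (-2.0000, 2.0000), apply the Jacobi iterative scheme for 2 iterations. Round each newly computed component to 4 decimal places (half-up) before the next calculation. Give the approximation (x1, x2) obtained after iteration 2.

Iteration 1:
  x1 = (-12 - (1)·2.0000) / (4) = -3.5000
  x2 = (6 - (-4)·-2.0000) / (6) = -0.3333
Iteration 2:
  x1 = (-12 - (1)·-0.3333) / (4) = -2.9167
  x2 = (6 - (-4)·-3.5000) / (6) = -1.3333

(-2.9167, -1.3333)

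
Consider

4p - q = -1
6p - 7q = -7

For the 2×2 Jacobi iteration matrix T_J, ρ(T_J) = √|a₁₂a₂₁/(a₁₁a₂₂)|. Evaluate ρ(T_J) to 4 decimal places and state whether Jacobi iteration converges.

0.4629

a₁₂a₂₁/(a₁₁a₂₂) = (-1)·(6) / ((4)·(-7)) = 0.214286
ρ = √|0.214286| = √0.214286 = 0.4629
ρ < 1, so Jacobi converges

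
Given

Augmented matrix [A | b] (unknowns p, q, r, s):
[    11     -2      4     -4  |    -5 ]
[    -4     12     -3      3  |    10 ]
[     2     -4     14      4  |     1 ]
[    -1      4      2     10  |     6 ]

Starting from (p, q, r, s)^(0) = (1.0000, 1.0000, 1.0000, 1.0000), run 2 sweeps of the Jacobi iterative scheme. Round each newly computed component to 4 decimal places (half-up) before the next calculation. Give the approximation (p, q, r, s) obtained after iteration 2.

Iteration 1:
  p = (-5 - (-2)·1.0000 - (4)·1.0000 - (-4)·1.0000) / (11) = -0.2727
  q = (10 - (-4)·1.0000 - (-3)·1.0000 - (3)·1.0000) / (12) = 1.1667
  r = (1 - (2)·1.0000 - (-4)·1.0000 - (4)·1.0000) / (14) = -0.0714
  s = (6 - (-1)·1.0000 - (4)·1.0000 - (2)·1.0000) / (10) = 0.1000
Iteration 2:
  p = (-5 - (-2)·1.1667 - (4)·-0.0714 - (-4)·0.1000) / (11) = -0.1801
  q = (10 - (-4)·-0.2727 - (-3)·-0.0714 - (3)·0.1000) / (12) = 0.6996
  r = (1 - (2)·-0.2727 - (-4)·1.1667 - (4)·0.1000) / (14) = 0.4152
  s = (6 - (-1)·-0.2727 - (4)·1.1667 - (2)·-0.0714) / (10) = 0.1203

(-0.1801, 0.6996, 0.4152, 0.1203)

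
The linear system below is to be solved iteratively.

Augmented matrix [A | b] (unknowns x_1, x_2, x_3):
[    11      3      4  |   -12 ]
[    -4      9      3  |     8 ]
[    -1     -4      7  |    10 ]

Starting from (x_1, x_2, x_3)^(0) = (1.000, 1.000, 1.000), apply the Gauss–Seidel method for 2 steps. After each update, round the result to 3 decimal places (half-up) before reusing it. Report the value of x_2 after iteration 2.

Iteration 1:
  x_1 = (-12 - (3)·1.000 - (4)·1.000) / (11) = -1.727
  x_2 = (8 - (-4)·-1.727 - (3)·1.000) / (9) = -0.212
  x_3 = (10 - (-1)·-1.727 - (-4)·-0.212) / (7) = 1.061
Iteration 2:
  x_1 = (-12 - (3)·-0.212 - (4)·1.061) / (11) = -1.419
  x_2 = (8 - (-4)·-1.419 - (3)·1.061) / (9) = -0.095
  x_3 = (10 - (-1)·-1.419 - (-4)·-0.095) / (7) = 1.172

-0.095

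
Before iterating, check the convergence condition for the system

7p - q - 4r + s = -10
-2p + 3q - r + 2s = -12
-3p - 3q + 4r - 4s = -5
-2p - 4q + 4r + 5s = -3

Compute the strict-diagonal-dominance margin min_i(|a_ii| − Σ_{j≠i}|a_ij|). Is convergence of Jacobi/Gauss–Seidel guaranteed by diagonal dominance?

row 1: |7| − (1+4+1) = 1
row 2: |3| − (2+1+2) = -2
row 3: |4| − (3+3+4) = -6
row 4: |5| − (2+4+4) = -5
minimum over rows = -6 → not strictly diagonally dominant

-6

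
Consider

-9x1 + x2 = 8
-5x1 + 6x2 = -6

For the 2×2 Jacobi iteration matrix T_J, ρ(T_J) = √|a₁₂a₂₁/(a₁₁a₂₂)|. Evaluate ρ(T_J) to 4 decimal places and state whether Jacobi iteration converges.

a₁₂a₂₁/(a₁₁a₂₂) = (1)·(-5) / ((-9)·(6)) = 0.092593
ρ = √|0.092593| = √0.092593 = 0.3043
ρ < 1, so Jacobi converges

0.3043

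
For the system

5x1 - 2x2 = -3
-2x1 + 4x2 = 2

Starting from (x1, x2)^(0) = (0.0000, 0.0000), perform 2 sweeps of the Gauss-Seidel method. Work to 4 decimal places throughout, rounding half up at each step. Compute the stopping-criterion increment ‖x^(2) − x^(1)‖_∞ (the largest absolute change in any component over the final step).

0.0800

Iteration 1:
  x1 = (-3 - (-2)·0.0000) / (5) = -0.6000
  x2 = (2 - (-2)·-0.6000) / (4) = 0.2000
Iteration 2:
  x1 = (-3 - (-2)·0.2000) / (5) = -0.5200
  x2 = (2 - (-2)·-0.5200) / (4) = 0.2400
Change: (0.0800, 0.0400) → max |·| = 0.0800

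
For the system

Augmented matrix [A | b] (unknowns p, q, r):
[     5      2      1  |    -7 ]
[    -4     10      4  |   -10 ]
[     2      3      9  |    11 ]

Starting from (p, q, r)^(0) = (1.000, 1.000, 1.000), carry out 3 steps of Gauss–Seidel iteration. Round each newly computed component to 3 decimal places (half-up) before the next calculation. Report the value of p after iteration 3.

Iteration 1:
  p = (-7 - (2)·1.000 - (1)·1.000) / (5) = -2.000
  q = (-10 - (-4)·-2.000 - (4)·1.000) / (10) = -2.200
  r = (11 - (2)·-2.000 - (3)·-2.200) / (9) = 2.400
Iteration 2:
  p = (-7 - (2)·-2.200 - (1)·2.400) / (5) = -1.000
  q = (-10 - (-4)·-1.000 - (4)·2.400) / (10) = -2.360
  r = (11 - (2)·-1.000 - (3)·-2.360) / (9) = 2.231
Iteration 3:
  p = (-7 - (2)·-2.360 - (1)·2.231) / (5) = -0.902
  q = (-10 - (-4)·-0.902 - (4)·2.231) / (10) = -2.253
  r = (11 - (2)·-0.902 - (3)·-2.253) / (9) = 2.174

-0.902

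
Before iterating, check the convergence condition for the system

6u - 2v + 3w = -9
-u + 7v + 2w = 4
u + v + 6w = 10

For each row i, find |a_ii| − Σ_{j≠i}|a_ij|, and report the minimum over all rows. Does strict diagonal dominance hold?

1

row 1: |6| − (2+3) = 1
row 2: |7| − (1+2) = 4
row 3: |6| − (1+1) = 4
minimum over rows = 1 → strictly diagonally dominant (convergence guaranteed)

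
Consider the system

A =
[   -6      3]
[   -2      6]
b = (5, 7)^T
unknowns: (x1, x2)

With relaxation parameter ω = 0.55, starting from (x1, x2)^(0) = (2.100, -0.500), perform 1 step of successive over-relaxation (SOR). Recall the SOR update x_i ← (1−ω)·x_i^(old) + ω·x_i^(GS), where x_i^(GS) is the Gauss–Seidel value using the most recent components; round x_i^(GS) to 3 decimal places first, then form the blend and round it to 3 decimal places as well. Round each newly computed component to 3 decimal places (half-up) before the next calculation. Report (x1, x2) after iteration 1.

Iteration 1:
  x1: GS value = (5 - (3)·-0.500) / (-6) = -1.083;  x1 ← (1−ω)·2.100 + ω·-1.083 = 0.349
  x2: GS value = (7 - (-2)·0.349) / (6) = 1.283;  x2 ← (1−ω)·-0.500 + ω·1.283 = 0.481

(0.349, 0.481)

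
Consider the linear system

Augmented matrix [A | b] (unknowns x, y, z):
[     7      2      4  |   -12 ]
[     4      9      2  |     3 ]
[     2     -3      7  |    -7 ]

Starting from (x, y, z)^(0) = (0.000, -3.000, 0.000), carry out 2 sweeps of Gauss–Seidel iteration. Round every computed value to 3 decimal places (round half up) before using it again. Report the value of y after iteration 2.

Iteration 1:
  x = (-12 - (2)·-3.000 - (4)·0.000) / (7) = -0.857
  y = (3 - (4)·-0.857 - (2)·0.000) / (9) = 0.714
  z = (-7 - (2)·-0.857 - (-3)·0.714) / (7) = -0.449
Iteration 2:
  x = (-12 - (2)·0.714 - (4)·-0.449) / (7) = -1.662
  y = (3 - (4)·-1.662 - (2)·-0.449) / (9) = 1.172
  z = (-7 - (2)·-1.662 - (-3)·1.172) / (7) = -0.023

1.172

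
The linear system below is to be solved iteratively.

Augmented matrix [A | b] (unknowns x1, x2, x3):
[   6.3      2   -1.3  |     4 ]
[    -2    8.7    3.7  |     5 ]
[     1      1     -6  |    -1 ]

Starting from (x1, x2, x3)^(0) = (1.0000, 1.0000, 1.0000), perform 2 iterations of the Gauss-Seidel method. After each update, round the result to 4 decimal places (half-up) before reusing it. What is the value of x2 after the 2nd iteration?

Iteration 1:
  x1 = (4 - (2)·1.0000 - (-1.3)·1.0000) / (6.3) = 0.5238
  x2 = (5 - (-2)·0.5238 - (3.7)·1.0000) / (8.7) = 0.2698
  x3 = (-1 - (1)·0.5238 - (1)·0.2698) / (-6) = 0.2989
Iteration 2:
  x1 = (4 - (2)·0.2698 - (-1.3)·0.2989) / (6.3) = 0.6109
  x2 = (5 - (-2)·0.6109 - (3.7)·0.2989) / (8.7) = 0.5880
  x3 = (-1 - (1)·0.6109 - (1)·0.5880) / (-6) = 0.3665

0.5880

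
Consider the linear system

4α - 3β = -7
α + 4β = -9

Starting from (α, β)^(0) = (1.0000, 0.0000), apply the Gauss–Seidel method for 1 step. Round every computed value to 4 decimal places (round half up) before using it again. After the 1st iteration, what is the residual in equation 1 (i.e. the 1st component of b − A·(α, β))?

Iteration 1:
  α = (-7 - (-3)·0.0000) / (4) = -1.7500
  β = (-9 - (1)·-1.7500) / (4) = -1.8125
Residual b − A·x = (-5.4375, 0.0000)

-5.4375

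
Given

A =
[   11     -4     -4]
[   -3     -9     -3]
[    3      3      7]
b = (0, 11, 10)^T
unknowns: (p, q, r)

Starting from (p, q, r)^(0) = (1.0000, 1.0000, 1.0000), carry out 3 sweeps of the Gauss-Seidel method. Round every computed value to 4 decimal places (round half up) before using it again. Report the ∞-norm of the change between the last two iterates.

0.1401

Iteration 1:
  p = (0 - (-4)·1.0000 - (-4)·1.0000) / (11) = 0.7273
  q = (11 - (-3)·0.7273 - (-3)·1.0000) / (-9) = -1.7980
  r = (10 - (3)·0.7273 - (3)·-1.7980) / (7) = 1.8874
Iteration 2:
  p = (0 - (-4)·-1.7980 - (-4)·1.8874) / (11) = 0.0325
  q = (11 - (-3)·0.0325 - (-3)·1.8874) / (-9) = -1.8622
  r = (10 - (3)·0.0325 - (3)·-1.8622) / (7) = 2.2127
Iteration 3:
  p = (0 - (-4)·-1.8622 - (-4)·2.2127) / (11) = 0.1275
  q = (11 - (-3)·0.1275 - (-3)·2.2127) / (-9) = -2.0023
  r = (10 - (3)·0.1275 - (3)·-2.0023) / (7) = 2.2321
Change: (0.0950, -0.1401, 0.0194) → max |·| = 0.1401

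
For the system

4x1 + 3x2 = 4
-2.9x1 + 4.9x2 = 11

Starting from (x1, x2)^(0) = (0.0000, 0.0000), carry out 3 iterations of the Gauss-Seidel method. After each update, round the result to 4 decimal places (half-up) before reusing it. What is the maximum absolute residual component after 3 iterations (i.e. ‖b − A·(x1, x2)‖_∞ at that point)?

Iteration 1:
  x1 = (4 - (3)·0.0000) / (4) = 1.0000
  x2 = (11 - (-2.9)·1.0000) / (4.9) = 2.8367
Iteration 2:
  x1 = (4 - (3)·2.8367) / (4) = -1.1275
  x2 = (11 - (-2.9)·-1.1275) / (4.9) = 1.5776
Iteration 3:
  x1 = (4 - (3)·1.5776) / (4) = -0.1832
  x2 = (11 - (-2.9)·-0.1832) / (4.9) = 2.1365
Residual b − A·x = (-1.6767, -0.0001); ∞-norm = 1.6767

1.6767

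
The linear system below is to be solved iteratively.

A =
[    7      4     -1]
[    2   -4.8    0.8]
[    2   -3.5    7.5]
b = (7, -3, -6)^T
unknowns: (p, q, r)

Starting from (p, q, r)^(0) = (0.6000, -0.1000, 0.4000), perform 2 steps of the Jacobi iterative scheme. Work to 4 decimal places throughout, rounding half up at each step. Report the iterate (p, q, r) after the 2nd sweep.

(0.3181, 0.9215, -0.6577)

Iteration 1:
  p = (7 - (4)·-0.1000 - (-1)·0.4000) / (7) = 1.1143
  q = (-3 - (2)·0.6000 - (0.8)·0.4000) / (-4.8) = 0.9417
  r = (-6 - (2)·0.6000 - (-3.5)·-0.1000) / (7.5) = -1.0067
Iteration 2:
  p = (7 - (4)·0.9417 - (-1)·-1.0067) / (7) = 0.3181
  q = (-3 - (2)·1.1143 - (0.8)·-1.0067) / (-4.8) = 0.9215
  r = (-6 - (2)·1.1143 - (-3.5)·0.9417) / (7.5) = -0.6577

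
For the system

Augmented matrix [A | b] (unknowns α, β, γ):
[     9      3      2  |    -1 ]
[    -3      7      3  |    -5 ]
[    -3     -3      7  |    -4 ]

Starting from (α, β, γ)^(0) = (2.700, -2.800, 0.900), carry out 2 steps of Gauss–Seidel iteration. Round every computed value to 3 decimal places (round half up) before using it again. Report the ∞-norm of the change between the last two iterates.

0.537

Iteration 1:
  α = (-1 - (3)·-2.800 - (2)·0.900) / (9) = 0.622
  β = (-5 - (-3)·0.622 - (3)·0.900) / (7) = -0.833
  γ = (-4 - (-3)·0.622 - (-3)·-0.833) / (7) = -0.662
Iteration 2:
  α = (-1 - (3)·-0.833 - (2)·-0.662) / (9) = 0.314
  β = (-5 - (-3)·0.314 - (3)·-0.662) / (7) = -0.296
  γ = (-4 - (-3)·0.314 - (-3)·-0.296) / (7) = -0.564
Change: (-0.308, 0.537, 0.098) → max |·| = 0.537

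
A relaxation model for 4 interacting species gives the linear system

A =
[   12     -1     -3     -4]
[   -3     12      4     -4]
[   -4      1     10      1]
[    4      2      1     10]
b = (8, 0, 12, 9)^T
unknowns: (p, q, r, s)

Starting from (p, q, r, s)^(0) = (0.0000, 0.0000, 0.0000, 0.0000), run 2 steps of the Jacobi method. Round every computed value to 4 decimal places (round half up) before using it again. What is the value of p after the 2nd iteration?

Iteration 1:
  p = (8 - (-1)·0.0000 - (-3)·0.0000 - (-4)·0.0000) / (12) = 0.6667
  q = (0 - (-3)·0.0000 - (4)·0.0000 - (-4)·0.0000) / (12) = 0.0000
  r = (12 - (-4)·0.0000 - (1)·0.0000 - (1)·0.0000) / (10) = 1.2000
  s = (9 - (4)·0.0000 - (2)·0.0000 - (1)·0.0000) / (10) = 0.9000
Iteration 2:
  p = (8 - (-1)·0.0000 - (-3)·1.2000 - (-4)·0.9000) / (12) = 1.2667
  q = (0 - (-3)·0.6667 - (4)·1.2000 - (-4)·0.9000) / (12) = 0.0667
  r = (12 - (-4)·0.6667 - (1)·0.0000 - (1)·0.9000) / (10) = 1.3767
  s = (9 - (4)·0.6667 - (2)·0.0000 - (1)·1.2000) / (10) = 0.5133

1.2667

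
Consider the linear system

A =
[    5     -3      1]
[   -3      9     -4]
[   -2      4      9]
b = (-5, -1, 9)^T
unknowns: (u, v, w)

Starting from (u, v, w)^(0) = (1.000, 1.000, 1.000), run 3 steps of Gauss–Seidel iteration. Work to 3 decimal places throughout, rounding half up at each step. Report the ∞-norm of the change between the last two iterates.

0.148

Iteration 1:
  u = (-5 - (-3)·1.000 - (1)·1.000) / (5) = -0.600
  v = (-1 - (-3)·-0.600 - (-4)·1.000) / (9) = 0.133
  w = (9 - (-2)·-0.600 - (4)·0.133) / (9) = 0.808
Iteration 2:
  u = (-5 - (-3)·0.133 - (1)·0.808) / (5) = -1.082
  v = (-1 - (-3)·-1.082 - (-4)·0.808) / (9) = -0.113
  w = (9 - (-2)·-1.082 - (4)·-0.113) / (9) = 0.810
Iteration 3:
  u = (-5 - (-3)·-0.113 - (1)·0.810) / (5) = -1.230
  v = (-1 - (-3)·-1.230 - (-4)·0.810) / (9) = -0.161
  w = (9 - (-2)·-1.230 - (4)·-0.161) / (9) = 0.798
Change: (-0.148, -0.048, -0.012) → max |·| = 0.148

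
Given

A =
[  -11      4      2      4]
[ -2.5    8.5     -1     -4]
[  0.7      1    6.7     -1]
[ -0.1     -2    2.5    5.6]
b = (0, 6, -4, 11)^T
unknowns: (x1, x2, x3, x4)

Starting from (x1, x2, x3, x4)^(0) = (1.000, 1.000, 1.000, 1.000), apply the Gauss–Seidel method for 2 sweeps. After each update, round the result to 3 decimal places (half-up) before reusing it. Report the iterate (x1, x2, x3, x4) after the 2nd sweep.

(1.475, 2.406, -0.680, 3.153)

Iteration 1:
  x1 = (0 - (4)·1.000 - (2)·1.000 - (4)·1.000) / (-11) = 0.909
  x2 = (6 - (-2.5)·0.909 - (-1)·1.000 - (-4)·1.000) / (8.5) = 1.561
  x3 = (-4 - (0.7)·0.909 - (1)·1.561 - (-1)·1.000) / (6.7) = -0.776
  x4 = (11 - (-0.1)·0.909 - (-2)·1.561 - (2.5)·-0.776) / (5.6) = 2.884
Iteration 2:
  x1 = (0 - (4)·1.561 - (2)·-0.776 - (4)·2.884) / (-11) = 1.475
  x2 = (6 - (-2.5)·1.475 - (-1)·-0.776 - (-4)·2.884) / (8.5) = 2.406
  x3 = (-4 - (0.7)·1.475 - (1)·2.406 - (-1)·2.884) / (6.7) = -0.680
  x4 = (11 - (-0.1)·1.475 - (-2)·2.406 - (2.5)·-0.680) / (5.6) = 3.153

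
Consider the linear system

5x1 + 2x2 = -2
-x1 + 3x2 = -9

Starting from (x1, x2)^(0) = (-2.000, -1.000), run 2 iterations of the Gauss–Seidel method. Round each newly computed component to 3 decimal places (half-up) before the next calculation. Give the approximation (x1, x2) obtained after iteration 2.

Iteration 1:
  x1 = (-2 - (2)·-1.000) / (5) = 0.000
  x2 = (-9 - (-1)·0.000) / (3) = -3.000
Iteration 2:
  x1 = (-2 - (2)·-3.000) / (5) = 0.800
  x2 = (-9 - (-1)·0.800) / (3) = -2.733

(0.800, -2.733)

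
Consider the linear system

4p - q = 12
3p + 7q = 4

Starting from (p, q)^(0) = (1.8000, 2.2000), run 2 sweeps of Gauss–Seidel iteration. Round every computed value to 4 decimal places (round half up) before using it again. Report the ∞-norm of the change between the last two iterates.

Iteration 1:
  p = (12 - (-1)·2.2000) / (4) = 3.5500
  q = (4 - (3)·3.5500) / (7) = -0.9500
Iteration 2:
  p = (12 - (-1)·-0.9500) / (4) = 2.7625
  q = (4 - (3)·2.7625) / (7) = -0.6125
Change: (-0.7875, 0.3375) → max |·| = 0.7875

0.7875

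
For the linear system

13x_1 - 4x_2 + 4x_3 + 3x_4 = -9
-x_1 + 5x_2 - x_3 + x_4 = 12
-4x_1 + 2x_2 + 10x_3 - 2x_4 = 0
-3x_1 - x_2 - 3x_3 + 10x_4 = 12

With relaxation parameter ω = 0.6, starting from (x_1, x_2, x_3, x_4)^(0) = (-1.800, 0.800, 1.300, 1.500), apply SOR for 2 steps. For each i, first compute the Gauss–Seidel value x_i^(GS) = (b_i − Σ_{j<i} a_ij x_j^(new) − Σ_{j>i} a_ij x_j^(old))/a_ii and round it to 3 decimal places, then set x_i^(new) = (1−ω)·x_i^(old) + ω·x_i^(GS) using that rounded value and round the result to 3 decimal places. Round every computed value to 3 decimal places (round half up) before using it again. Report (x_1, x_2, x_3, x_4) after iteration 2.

(-0.896, 1.836, -0.226, 1.103)

Iteration 1:
  x_1: GS value = (-9 - (-4)·0.800 - (4)·1.300 - (3)·1.500) / (13) = -1.192;  x_1 ← (1−ω)·-1.800 + ω·-1.192 = -1.435
  x_2: GS value = (12 - (-1)·-1.435 - (-1)·1.300 - (1)·1.500) / (5) = 2.073;  x_2 ← (1−ω)·0.800 + ω·2.073 = 1.564
  x_3: GS value = (0 - (-4)·-1.435 - (2)·1.564 - (-2)·1.500) / (10) = -0.587;  x_3 ← (1−ω)·1.300 + ω·-0.587 = 0.168
  x_4: GS value = (12 - (-3)·-1.435 - (-1)·1.564 - (-3)·0.168) / (10) = 0.976;  x_4 ← (1−ω)·1.500 + ω·0.976 = 1.186
Iteration 2:
  x_1: GS value = (-9 - (-4)·1.564 - (4)·0.168 - (3)·1.186) / (13) = -0.536;  x_1 ← (1−ω)·-1.435 + ω·-0.536 = -0.896
  x_2: GS value = (12 - (-1)·-0.896 - (-1)·0.168 - (1)·1.186) / (5) = 2.017;  x_2 ← (1−ω)·1.564 + ω·2.017 = 1.836
  x_3: GS value = (0 - (-4)·-0.896 - (2)·1.836 - (-2)·1.186) / (10) = -0.488;  x_3 ← (1−ω)·0.168 + ω·-0.488 = -0.226
  x_4: GS value = (12 - (-3)·-0.896 - (-1)·1.836 - (-3)·-0.226) / (10) = 1.047;  x_4 ← (1−ω)·1.186 + ω·1.047 = 1.103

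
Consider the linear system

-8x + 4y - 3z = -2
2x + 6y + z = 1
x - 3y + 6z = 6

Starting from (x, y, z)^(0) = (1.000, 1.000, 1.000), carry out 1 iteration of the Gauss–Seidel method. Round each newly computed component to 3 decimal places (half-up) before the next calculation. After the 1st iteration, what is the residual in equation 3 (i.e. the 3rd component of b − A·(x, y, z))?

0.000

Iteration 1:
  x = (-2 - (4)·1.000 - (-3)·1.000) / (-8) = 0.375
  y = (1 - (2)·0.375 - (1)·1.000) / (6) = -0.125
  z = (6 - (1)·0.375 - (-3)·-0.125) / (6) = 0.875
Residual b − A·x = (4.125, 0.125, 0.000)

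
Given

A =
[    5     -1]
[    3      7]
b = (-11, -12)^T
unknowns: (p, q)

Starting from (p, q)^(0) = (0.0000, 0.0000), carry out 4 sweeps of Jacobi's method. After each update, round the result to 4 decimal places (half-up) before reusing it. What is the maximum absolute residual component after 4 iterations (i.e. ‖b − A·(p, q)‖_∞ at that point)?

Iteration 1:
  p = (-11 - (-1)·0.0000) / (5) = -2.2000
  q = (-12 - (3)·0.0000) / (7) = -1.7143
Iteration 2:
  p = (-11 - (-1)·-1.7143) / (5) = -2.5429
  q = (-12 - (3)·-2.2000) / (7) = -0.7714
Iteration 3:
  p = (-11 - (-1)·-0.7714) / (5) = -2.3543
  q = (-12 - (3)·-2.5429) / (7) = -0.6245
Iteration 4:
  p = (-11 - (-1)·-0.6245) / (5) = -2.3249
  q = (-12 - (3)·-2.3543) / (7) = -0.7053
Residual b − A·x = (-0.0808, -0.0882); ∞-norm = 0.0882

0.0882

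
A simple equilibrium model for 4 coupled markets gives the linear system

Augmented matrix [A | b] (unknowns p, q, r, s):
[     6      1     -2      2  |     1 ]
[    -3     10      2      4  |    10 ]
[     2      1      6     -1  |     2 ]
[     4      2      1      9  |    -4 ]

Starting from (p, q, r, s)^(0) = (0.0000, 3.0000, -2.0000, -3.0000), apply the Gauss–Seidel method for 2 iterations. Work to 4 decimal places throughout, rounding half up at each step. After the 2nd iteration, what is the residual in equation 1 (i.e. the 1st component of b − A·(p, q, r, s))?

1.7926

Iteration 1:
  p = (1 - (1)·3.0000 - (-2)·-2.0000 - (2)·-3.0000) / (6) = 0.0000
  q = (10 - (-3)·0.0000 - (2)·-2.0000 - (4)·-3.0000) / (10) = 2.6000
  r = (2 - (2)·0.0000 - (1)·2.6000 - (-1)·-3.0000) / (6) = -0.6000
  s = (-4 - (4)·0.0000 - (2)·2.6000 - (1)·-0.6000) / (9) = -0.9556
Iteration 2:
  p = (1 - (1)·2.6000 - (-2)·-0.6000 - (2)·-0.9556) / (6) = -0.1481
  q = (10 - (-3)·-0.1481 - (2)·-0.6000 - (4)·-0.9556) / (10) = 1.4578
  r = (2 - (2)·-0.1481 - (1)·1.4578 - (-1)·-0.9556) / (6) = -0.0195
  s = (-4 - (4)·-0.1481 - (2)·1.4578 - (1)·-0.0195) / (9) = -0.7004
Residual b − A·x = (1.7926, -2.1817, 0.2550, -0.0001)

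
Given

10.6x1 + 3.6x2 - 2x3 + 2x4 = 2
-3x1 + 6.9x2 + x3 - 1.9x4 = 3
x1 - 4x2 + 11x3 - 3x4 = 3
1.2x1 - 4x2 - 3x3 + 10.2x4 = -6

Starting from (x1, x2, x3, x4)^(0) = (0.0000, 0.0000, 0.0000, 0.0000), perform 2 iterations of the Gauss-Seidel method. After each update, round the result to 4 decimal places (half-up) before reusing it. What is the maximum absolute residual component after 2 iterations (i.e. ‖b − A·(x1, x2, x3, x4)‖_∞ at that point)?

0.4995

Iteration 1:
  x1 = (2 - (3.6)·0.0000 - (-2)·0.0000 - (2)·0.0000) / (10.6) = 0.1887
  x2 = (3 - (-3)·0.1887 - (1)·0.0000 - (-1.9)·0.0000) / (6.9) = 0.5168
  x3 = (3 - (1)·0.1887 - (-4)·0.5168 - (-3)·0.0000) / (11) = 0.4435
  x4 = (-6 - (1.2)·0.1887 - (-4)·0.5168 - (-3)·0.4435) / (10.2) = -0.2773
Iteration 2:
  x1 = (2 - (3.6)·0.5168 - (-2)·0.4435 - (2)·-0.2773) / (10.6) = 0.1492
  x2 = (3 - (-3)·0.1492 - (1)·0.4435 - (-1.9)·-0.2773) / (6.9) = 0.3590
  x3 = (3 - (1)·0.1492 - (-4)·0.3590 - (-3)·-0.2773) / (11) = 0.3141
  x4 = (-6 - (1.2)·0.1492 - (-4)·0.3590 - (-3)·0.3141) / (10.2) = -0.3726
Residual b − A·x = (0.4995, -0.0515, -0.2861, -0.0002); ∞-norm = 0.4995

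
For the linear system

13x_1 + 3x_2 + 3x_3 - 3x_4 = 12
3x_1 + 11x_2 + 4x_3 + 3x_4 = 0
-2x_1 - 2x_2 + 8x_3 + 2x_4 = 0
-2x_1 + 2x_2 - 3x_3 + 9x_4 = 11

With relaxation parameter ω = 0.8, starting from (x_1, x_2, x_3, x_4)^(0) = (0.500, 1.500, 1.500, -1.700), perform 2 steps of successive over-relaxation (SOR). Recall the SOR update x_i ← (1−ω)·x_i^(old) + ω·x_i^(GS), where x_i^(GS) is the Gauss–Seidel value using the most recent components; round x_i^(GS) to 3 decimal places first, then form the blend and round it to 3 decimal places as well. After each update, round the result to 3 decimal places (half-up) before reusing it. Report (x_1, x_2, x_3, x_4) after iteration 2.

Iteration 1:
  x_1: GS value = (12 - (3)·1.500 - (3)·1.500 - (-3)·-1.700) / (13) = -0.162;  x_1 ← (1−ω)·0.500 + ω·-0.162 = -0.030
  x_2: GS value = (0 - (3)·-0.030 - (4)·1.500 - (3)·-1.700) / (11) = -0.074;  x_2 ← (1−ω)·1.500 + ω·-0.074 = 0.241
  x_3: GS value = (0 - (-2)·-0.030 - (-2)·0.241 - (2)·-1.700) / (8) = 0.478;  x_3 ← (1−ω)·1.500 + ω·0.478 = 0.682
  x_4: GS value = (11 - (-2)·-0.030 - (2)·0.241 - (-3)·0.682) / (9) = 1.389;  x_4 ← (1−ω)·-1.700 + ω·1.389 = 0.771
Iteration 2:
  x_1: GS value = (12 - (3)·0.241 - (3)·0.682 - (-3)·0.771) / (13) = 0.888;  x_1 ← (1−ω)·-0.030 + ω·0.888 = 0.704
  x_2: GS value = (0 - (3)·0.704 - (4)·0.682 - (3)·0.771) / (11) = -0.650;  x_2 ← (1−ω)·0.241 + ω·-0.650 = -0.472
  x_3: GS value = (0 - (-2)·0.704 - (-2)·-0.472 - (2)·0.771) / (8) = -0.135;  x_3 ← (1−ω)·0.682 + ω·-0.135 = 0.028
  x_4: GS value = (11 - (-2)·0.704 - (2)·-0.472 - (-3)·0.028) / (9) = 1.493;  x_4 ← (1−ω)·0.771 + ω·1.493 = 1.349

(0.704, -0.472, 0.028, 1.349)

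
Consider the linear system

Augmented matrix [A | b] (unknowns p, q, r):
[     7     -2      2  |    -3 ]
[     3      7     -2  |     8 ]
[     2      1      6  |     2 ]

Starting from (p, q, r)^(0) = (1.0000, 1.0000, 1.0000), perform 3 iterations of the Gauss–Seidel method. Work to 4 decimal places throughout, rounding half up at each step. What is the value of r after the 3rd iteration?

0.1681

Iteration 1:
  p = (-3 - (-2)·1.0000 - (2)·1.0000) / (7) = -0.4286
  q = (8 - (3)·-0.4286 - (-2)·1.0000) / (7) = 1.6123
  r = (2 - (2)·-0.4286 - (1)·1.6123) / (6) = 0.2075
Iteration 2:
  p = (-3 - (-2)·1.6123 - (2)·0.2075) / (7) = -0.0272
  q = (8 - (3)·-0.0272 - (-2)·0.2075) / (7) = 1.2138
  r = (2 - (2)·-0.0272 - (1)·1.2138) / (6) = 0.1401
Iteration 3:
  p = (-3 - (-2)·1.2138 - (2)·0.1401) / (7) = -0.1218
  q = (8 - (3)·-0.1218 - (-2)·0.1401) / (7) = 1.2351
  r = (2 - (2)·-0.1218 - (1)·1.2351) / (6) = 0.1681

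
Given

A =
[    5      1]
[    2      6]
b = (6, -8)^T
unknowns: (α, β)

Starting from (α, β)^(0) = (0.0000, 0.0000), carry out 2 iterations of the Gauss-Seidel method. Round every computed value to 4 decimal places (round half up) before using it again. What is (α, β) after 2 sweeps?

Iteration 1:
  α = (6 - (1)·0.0000) / (5) = 1.2000
  β = (-8 - (2)·1.2000) / (6) = -1.7333
Iteration 2:
  α = (6 - (1)·-1.7333) / (5) = 1.5467
  β = (-8 - (2)·1.5467) / (6) = -1.8489

(1.5467, -1.8489)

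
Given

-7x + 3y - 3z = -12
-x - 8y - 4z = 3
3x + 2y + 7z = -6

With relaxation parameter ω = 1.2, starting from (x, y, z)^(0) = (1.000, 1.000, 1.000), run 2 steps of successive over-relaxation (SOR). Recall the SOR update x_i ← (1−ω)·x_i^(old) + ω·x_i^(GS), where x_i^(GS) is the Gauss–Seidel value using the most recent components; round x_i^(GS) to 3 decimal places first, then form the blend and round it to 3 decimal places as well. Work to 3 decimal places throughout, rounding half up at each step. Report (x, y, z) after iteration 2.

(1.753, 0.588, -1.799)

Iteration 1:
  x: GS value = (-12 - (3)·1.000 - (-3)·1.000) / (-7) = 1.714;  x ← (1−ω)·1.000 + ω·1.714 = 1.857
  y: GS value = (3 - (-1)·1.857 - (-4)·1.000) / (-8) = -1.107;  y ← (1−ω)·1.000 + ω·-1.107 = -1.528
  z: GS value = (-6 - (3)·1.857 - (2)·-1.528) / (7) = -1.216;  z ← (1−ω)·1.000 + ω·-1.216 = -1.659
Iteration 2:
  x: GS value = (-12 - (3)·-1.528 - (-3)·-1.659) / (-7) = 1.770;  x ← (1−ω)·1.857 + ω·1.770 = 1.753
  y: GS value = (3 - (-1)·1.753 - (-4)·-1.659) / (-8) = 0.235;  y ← (1−ω)·-1.528 + ω·0.235 = 0.588
  z: GS value = (-6 - (3)·1.753 - (2)·0.588) / (7) = -1.776;  z ← (1−ω)·-1.659 + ω·-1.776 = -1.799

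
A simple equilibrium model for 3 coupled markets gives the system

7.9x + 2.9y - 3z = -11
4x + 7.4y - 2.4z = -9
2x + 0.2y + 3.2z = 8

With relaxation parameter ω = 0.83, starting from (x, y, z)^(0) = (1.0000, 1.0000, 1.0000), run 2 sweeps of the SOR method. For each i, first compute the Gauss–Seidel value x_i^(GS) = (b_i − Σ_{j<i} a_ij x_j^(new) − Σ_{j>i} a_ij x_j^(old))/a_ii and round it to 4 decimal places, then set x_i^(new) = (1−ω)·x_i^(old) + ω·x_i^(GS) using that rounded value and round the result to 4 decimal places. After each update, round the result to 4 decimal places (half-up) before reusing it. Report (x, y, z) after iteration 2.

(-0.4118, -0.1049, 2.7629)

Iteration 1:
  x: GS value = (-11 - (2.9)·1.0000 - (-3)·1.0000) / (7.9) = -1.3797;  x ← (1−ω)·1.0000 + ω·-1.3797 = -0.9752
  y: GS value = (-9 - (4)·-0.9752 - (-2.4)·1.0000) / (7.4) = -0.3648;  y ← (1−ω)·1.0000 + ω·-0.3648 = -0.1328
  z: GS value = (8 - (2)·-0.9752 - (0.2)·-0.1328) / (3.2) = 3.1178;  z ← (1−ω)·1.0000 + ω·3.1178 = 2.7578
Iteration 2:
  x: GS value = (-11 - (2.9)·-0.1328 - (-3)·2.7578) / (7.9) = -0.2964;  x ← (1−ω)·-0.9752 + ω·-0.2964 = -0.4118
  y: GS value = (-9 - (4)·-0.4118 - (-2.4)·2.7578) / (7.4) = -0.0992;  y ← (1−ω)·-0.1328 + ω·-0.0992 = -0.1049
  z: GS value = (8 - (2)·-0.4118 - (0.2)·-0.1049) / (3.2) = 2.7639;  z ← (1−ω)·2.7578 + ω·2.7639 = 2.7629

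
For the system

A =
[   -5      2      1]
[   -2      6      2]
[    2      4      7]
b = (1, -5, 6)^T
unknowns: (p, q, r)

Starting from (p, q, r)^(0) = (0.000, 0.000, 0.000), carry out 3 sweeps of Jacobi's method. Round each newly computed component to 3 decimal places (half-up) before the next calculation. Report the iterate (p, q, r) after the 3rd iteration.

Iteration 1:
  p = (1 - (2)·0.000 - (1)·0.000) / (-5) = -0.200
  q = (-5 - (-2)·0.000 - (2)·0.000) / (6) = -0.833
  r = (6 - (2)·0.000 - (4)·0.000) / (7) = 0.857
Iteration 2:
  p = (1 - (2)·-0.833 - (1)·0.857) / (-5) = -0.362
  q = (-5 - (-2)·-0.200 - (2)·0.857) / (6) = -1.186
  r = (6 - (2)·-0.200 - (4)·-0.833) / (7) = 1.390
Iteration 3:
  p = (1 - (2)·-1.186 - (1)·1.390) / (-5) = -0.396
  q = (-5 - (-2)·-0.362 - (2)·1.390) / (6) = -1.417
  r = (6 - (2)·-0.362 - (4)·-1.186) / (7) = 1.638

(-0.396, -1.417, 1.638)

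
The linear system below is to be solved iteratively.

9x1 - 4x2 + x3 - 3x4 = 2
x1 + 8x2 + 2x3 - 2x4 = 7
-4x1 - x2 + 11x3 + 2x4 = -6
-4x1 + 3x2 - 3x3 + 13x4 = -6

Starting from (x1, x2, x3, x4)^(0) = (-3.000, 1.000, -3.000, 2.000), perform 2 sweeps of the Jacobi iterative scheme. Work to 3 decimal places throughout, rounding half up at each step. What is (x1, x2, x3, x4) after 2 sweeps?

Iteration 1:
  x1 = (2 - (-4)·1.000 - (1)·-3.000 - (-3)·2.000) / (9) = 1.667
  x2 = (7 - (1)·-3.000 - (2)·-3.000 - (-2)·2.000) / (8) = 2.500
  x3 = (-6 - (-4)·-3.000 - (-1)·1.000 - (2)·2.000) / (11) = -1.909
  x4 = (-6 - (-4)·-3.000 - (3)·1.000 - (-3)·-3.000) / (13) = -2.308
Iteration 2:
  x1 = (2 - (-4)·2.500 - (1)·-1.909 - (-3)·-2.308) / (9) = 0.776
  x2 = (7 - (1)·1.667 - (2)·-1.909 - (-2)·-2.308) / (8) = 0.567
  x3 = (-6 - (-4)·1.667 - (-1)·2.500 - (2)·-2.308) / (11) = 0.708
  x4 = (-6 - (-4)·1.667 - (3)·2.500 - (-3)·-1.909) / (13) = -0.966

(0.776, 0.567, 0.708, -0.966)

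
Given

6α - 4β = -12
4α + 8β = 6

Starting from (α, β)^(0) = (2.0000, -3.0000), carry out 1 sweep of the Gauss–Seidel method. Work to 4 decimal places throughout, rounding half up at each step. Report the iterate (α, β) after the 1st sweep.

(-4.0000, 2.7500)

Iteration 1:
  α = (-12 - (-4)·-3.0000) / (6) = -4.0000
  β = (6 - (4)·-4.0000) / (8) = 2.7500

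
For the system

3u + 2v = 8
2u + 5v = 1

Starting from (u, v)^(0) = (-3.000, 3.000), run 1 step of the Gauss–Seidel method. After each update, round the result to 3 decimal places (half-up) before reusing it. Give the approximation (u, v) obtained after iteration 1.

Iteration 1:
  u = (8 - (2)·3.000) / (3) = 0.667
  v = (1 - (2)·0.667) / (5) = -0.067

(0.667, -0.067)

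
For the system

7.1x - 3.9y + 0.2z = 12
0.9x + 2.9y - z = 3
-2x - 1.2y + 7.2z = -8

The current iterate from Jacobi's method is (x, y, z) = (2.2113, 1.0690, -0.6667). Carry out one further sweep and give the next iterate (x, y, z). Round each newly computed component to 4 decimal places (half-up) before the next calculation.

One sweep:
  x = (12 - (-3.9)·1.0690 - (0.2)·-0.6667) / (7.1) = 2.2961
  y = (3 - (0.9)·2.2113 - (-1)·-0.6667) / (2.9) = 0.1183
  z = (-8 - (-2)·2.2113 - (-1.2)·1.0690) / (7.2) = -0.3187

(2.2961, 0.1183, -0.3187)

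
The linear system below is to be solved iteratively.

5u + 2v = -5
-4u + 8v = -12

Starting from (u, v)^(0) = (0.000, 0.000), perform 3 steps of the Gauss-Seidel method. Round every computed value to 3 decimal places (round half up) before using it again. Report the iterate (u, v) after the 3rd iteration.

Iteration 1:
  u = (-5 - (2)·0.000) / (5) = -1.000
  v = (-12 - (-4)·-1.000) / (8) = -2.000
Iteration 2:
  u = (-5 - (2)·-2.000) / (5) = -0.200
  v = (-12 - (-4)·-0.200) / (8) = -1.600
Iteration 3:
  u = (-5 - (2)·-1.600) / (5) = -0.360
  v = (-12 - (-4)·-0.360) / (8) = -1.680

(-0.360, -1.680)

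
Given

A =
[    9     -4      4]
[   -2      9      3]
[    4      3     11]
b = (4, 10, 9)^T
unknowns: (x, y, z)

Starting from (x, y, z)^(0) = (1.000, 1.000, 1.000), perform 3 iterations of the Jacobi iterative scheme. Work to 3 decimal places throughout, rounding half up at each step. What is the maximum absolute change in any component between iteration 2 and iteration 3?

0.173

Iteration 1:
  x = (4 - (-4)·1.000 - (4)·1.000) / (9) = 0.444
  y = (10 - (-2)·1.000 - (3)·1.000) / (9) = 1.000
  z = (9 - (4)·1.000 - (3)·1.000) / (11) = 0.182
Iteration 2:
  x = (4 - (-4)·1.000 - (4)·0.182) / (9) = 0.808
  y = (10 - (-2)·0.444 - (3)·0.182) / (9) = 1.149
  z = (9 - (4)·0.444 - (3)·1.000) / (11) = 0.384
Iteration 3:
  x = (4 - (-4)·1.149 - (4)·0.384) / (9) = 0.784
  y = (10 - (-2)·0.808 - (3)·0.384) / (9) = 1.163
  z = (9 - (4)·0.808 - (3)·1.149) / (11) = 0.211
Change: (-0.024, 0.014, -0.173) → max |·| = 0.173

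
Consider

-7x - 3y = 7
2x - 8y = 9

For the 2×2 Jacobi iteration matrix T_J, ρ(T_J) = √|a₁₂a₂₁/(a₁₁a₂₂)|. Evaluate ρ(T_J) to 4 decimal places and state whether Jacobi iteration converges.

0.3273

a₁₂a₂₁/(a₁₁a₂₂) = (-3)·(2) / ((-7)·(-8)) = -0.107143
ρ = √|-0.107143| = √0.107143 = 0.3273
ρ < 1, so Jacobi converges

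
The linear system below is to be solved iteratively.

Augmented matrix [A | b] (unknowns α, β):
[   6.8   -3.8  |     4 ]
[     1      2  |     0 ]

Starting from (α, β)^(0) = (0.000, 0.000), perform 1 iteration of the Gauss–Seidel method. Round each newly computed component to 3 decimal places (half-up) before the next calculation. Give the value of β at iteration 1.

-0.294

Iteration 1:
  α = (4 - (-3.8)·0.000) / (6.8) = 0.588
  β = (0 - (1)·0.588) / (2) = -0.294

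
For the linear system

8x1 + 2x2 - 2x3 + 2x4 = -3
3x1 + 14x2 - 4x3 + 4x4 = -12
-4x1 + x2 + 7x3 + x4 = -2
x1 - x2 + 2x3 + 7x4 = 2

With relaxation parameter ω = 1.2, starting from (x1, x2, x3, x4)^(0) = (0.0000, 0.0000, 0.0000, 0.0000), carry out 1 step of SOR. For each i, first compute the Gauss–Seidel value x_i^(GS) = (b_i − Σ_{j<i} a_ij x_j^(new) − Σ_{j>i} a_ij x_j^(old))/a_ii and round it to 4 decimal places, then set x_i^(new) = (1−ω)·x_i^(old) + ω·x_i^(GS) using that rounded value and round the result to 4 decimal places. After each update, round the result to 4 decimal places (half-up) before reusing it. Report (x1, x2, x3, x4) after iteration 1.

(-0.4500, -0.9128, -0.4950, 0.4332)

Iteration 1:
  x1: GS value = (-3 - (2)·0.0000 - (-2)·0.0000 - (2)·0.0000) / (8) = -0.3750;  x1 ← (1−ω)·0.0000 + ω·-0.3750 = -0.4500
  x2: GS value = (-12 - (3)·-0.4500 - (-4)·0.0000 - (4)·0.0000) / (14) = -0.7607;  x2 ← (1−ω)·0.0000 + ω·-0.7607 = -0.9128
  x3: GS value = (-2 - (-4)·-0.4500 - (1)·-0.9128 - (1)·0.0000) / (7) = -0.4125;  x3 ← (1−ω)·0.0000 + ω·-0.4125 = -0.4950
  x4: GS value = (2 - (1)·-0.4500 - (-1)·-0.9128 - (2)·-0.4950) / (7) = 0.3610;  x4 ← (1−ω)·0.0000 + ω·0.3610 = 0.4332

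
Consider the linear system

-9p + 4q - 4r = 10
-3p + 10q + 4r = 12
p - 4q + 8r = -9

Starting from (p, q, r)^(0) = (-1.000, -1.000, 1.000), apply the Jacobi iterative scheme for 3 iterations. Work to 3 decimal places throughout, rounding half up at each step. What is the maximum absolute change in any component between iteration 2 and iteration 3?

Iteration 1:
  p = (10 - (4)·-1.000 - (-4)·1.000) / (-9) = -2.000
  q = (12 - (-3)·-1.000 - (4)·1.000) / (10) = 0.500
  r = (-9 - (1)·-1.000 - (-4)·-1.000) / (8) = -1.500
Iteration 2:
  p = (10 - (4)·0.500 - (-4)·-1.500) / (-9) = -0.222
  q = (12 - (-3)·-2.000 - (4)·-1.500) / (10) = 1.200
  r = (-9 - (1)·-2.000 - (-4)·0.500) / (8) = -0.625
Iteration 3:
  p = (10 - (4)·1.200 - (-4)·-0.625) / (-9) = -0.300
  q = (12 - (-3)·-0.222 - (4)·-0.625) / (10) = 1.383
  r = (-9 - (1)·-0.222 - (-4)·1.200) / (8) = -0.497
Change: (-0.078, 0.183, 0.128) → max |·| = 0.183

0.183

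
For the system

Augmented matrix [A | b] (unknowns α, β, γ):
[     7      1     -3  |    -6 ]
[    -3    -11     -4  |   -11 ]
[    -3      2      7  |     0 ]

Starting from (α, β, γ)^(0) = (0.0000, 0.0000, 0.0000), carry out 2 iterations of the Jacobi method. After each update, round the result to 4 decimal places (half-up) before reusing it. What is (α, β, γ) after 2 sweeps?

(-1.0000, 1.2338, -0.6530)

Iteration 1:
  α = (-6 - (1)·0.0000 - (-3)·0.0000) / (7) = -0.8571
  β = (-11 - (-3)·0.0000 - (-4)·0.0000) / (-11) = 1.0000
  γ = (0 - (-3)·0.0000 - (2)·0.0000) / (7) = 0.0000
Iteration 2:
  α = (-6 - (1)·1.0000 - (-3)·0.0000) / (7) = -1.0000
  β = (-11 - (-3)·-0.8571 - (-4)·0.0000) / (-11) = 1.2338
  γ = (0 - (-3)·-0.8571 - (2)·1.0000) / (7) = -0.6530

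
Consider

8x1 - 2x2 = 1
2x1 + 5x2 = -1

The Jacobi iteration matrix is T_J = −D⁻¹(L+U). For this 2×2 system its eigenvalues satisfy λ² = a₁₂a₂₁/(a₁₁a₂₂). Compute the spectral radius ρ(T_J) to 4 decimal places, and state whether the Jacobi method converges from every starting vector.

a₁₂a₂₁/(a₁₁a₂₂) = (-2)·(2) / ((8)·(5)) = -0.100000
ρ = √|-0.100000| = √0.100000 = 0.3162
ρ < 1, so Jacobi converges

0.3162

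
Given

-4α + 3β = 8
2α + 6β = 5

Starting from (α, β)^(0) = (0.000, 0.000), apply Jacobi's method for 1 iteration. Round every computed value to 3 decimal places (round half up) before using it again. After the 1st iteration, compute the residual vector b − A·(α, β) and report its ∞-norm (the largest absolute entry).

Iteration 1:
  α = (8 - (3)·0.000) / (-4) = -2.000
  β = (5 - (2)·0.000) / (6) = 0.833
Residual b − A·x = (-2.499, 4.002); ∞-norm = 4.002

4.002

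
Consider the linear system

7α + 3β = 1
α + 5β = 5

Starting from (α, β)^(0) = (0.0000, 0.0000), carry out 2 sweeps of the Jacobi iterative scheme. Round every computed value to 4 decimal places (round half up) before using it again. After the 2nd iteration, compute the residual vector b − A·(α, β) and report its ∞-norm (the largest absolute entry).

Iteration 1:
  α = (1 - (3)·0.0000) / (7) = 0.1429
  β = (5 - (1)·0.0000) / (5) = 1.0000
Iteration 2:
  α = (1 - (3)·1.0000) / (7) = -0.2857
  β = (5 - (1)·0.1429) / (5) = 0.9714
Residual b − A·x = (0.0857, 0.4287); ∞-norm = 0.4287

0.4287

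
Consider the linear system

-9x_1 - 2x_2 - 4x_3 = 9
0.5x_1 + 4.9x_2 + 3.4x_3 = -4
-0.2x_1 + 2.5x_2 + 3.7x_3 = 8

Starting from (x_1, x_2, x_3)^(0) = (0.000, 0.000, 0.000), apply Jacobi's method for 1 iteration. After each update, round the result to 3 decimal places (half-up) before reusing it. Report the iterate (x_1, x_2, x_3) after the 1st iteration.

(-1.000, -0.816, 2.162)

Iteration 1:
  x_1 = (9 - (-2)·0.000 - (-4)·0.000) / (-9) = -1.000
  x_2 = (-4 - (0.5)·0.000 - (3.4)·0.000) / (4.9) = -0.816
  x_3 = (8 - (-0.2)·0.000 - (2.5)·0.000) / (3.7) = 2.162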